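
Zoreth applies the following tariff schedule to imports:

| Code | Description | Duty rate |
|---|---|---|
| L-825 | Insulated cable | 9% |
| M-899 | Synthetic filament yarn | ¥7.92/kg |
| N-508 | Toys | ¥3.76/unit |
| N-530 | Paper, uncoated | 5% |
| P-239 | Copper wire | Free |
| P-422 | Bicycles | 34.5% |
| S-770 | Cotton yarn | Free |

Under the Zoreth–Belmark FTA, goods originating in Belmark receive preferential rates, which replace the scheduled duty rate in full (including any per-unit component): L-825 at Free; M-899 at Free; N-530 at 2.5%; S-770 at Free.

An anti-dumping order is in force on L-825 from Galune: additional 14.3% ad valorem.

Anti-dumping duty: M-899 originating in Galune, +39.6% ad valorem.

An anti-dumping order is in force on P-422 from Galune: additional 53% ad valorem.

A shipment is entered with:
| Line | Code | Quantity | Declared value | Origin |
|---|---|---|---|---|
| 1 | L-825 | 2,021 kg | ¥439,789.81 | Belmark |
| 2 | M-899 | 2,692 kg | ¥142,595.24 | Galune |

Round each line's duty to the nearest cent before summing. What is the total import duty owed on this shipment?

¥77,788.36

Line 1 (L-825, Belmark, 2,021 kg, ¥439,789.81):
Base rate for L-825 is 9%.
Origin Belmark qualifies under the Zoreth–Belmark agreement and L-825 is covered: preferential rate Free applies instead.
The additional-duty order on L-825 targets Galune, not Belmark; it does not apply.
Duty = ¥439,789.81 × 0% = ¥0.00.
Line 2 (M-899, Galune, 2,692 kg, ¥142,595.24):
Base rate for M-899 is ¥7.92/kg.
M-899 has an FTA preferential rate, but origin Galune is not Belmark; base rate stands.
Additional duty on M-899 from Galune: +39.6% ad valorem. Applied ad valorem rate = 39.6%.
Duty = ¥142,595.24 × 39.6% + 2,692 × ¥7.92 = ¥77,788.36.
Total = ¥0.00 + ¥77,788.36 = ¥77,788.36.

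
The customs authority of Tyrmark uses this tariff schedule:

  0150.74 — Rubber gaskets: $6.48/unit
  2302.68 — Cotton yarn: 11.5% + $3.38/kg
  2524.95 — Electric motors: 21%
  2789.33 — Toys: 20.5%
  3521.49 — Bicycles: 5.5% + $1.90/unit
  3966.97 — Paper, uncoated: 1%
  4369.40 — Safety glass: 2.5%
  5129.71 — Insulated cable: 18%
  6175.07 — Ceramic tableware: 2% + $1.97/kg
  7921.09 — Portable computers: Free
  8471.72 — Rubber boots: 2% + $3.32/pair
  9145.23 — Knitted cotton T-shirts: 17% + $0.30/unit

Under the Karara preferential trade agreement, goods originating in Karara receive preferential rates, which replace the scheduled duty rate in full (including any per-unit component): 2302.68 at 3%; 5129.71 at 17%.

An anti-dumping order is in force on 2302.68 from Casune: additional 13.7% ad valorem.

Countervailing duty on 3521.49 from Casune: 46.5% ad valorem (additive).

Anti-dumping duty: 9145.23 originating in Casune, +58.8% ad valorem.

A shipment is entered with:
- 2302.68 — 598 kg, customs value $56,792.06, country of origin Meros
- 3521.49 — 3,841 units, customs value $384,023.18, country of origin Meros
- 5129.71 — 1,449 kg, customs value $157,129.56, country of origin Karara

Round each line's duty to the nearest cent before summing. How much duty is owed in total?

Line 1 (2302.68, Meros, 598 kg, $56,792.06):
Base rate for 2302.68 is 11.5% + $3.38/kg.
2302.68 has an FTA preferential rate, but origin Meros is not Karara; base rate stands.
The additional-duty order on 2302.68 targets Casune, not Meros; it does not apply.
Duty = $56,792.06 × 11.5% + 598 × $3.38 = $8,552.33.
Line 2 (3521.49, Meros, 3,841 units, $384,023.18):
Base rate for 3521.49 is 5.5% + $1.90/unit.
The additional-duty order on 3521.49 targets Casune, not Meros; it does not apply.
Duty = $384,023.18 × 5.5% + 3,841 × $1.90 = $28,419.17.
Line 3 (5129.71, Karara, 1,449 kg, $157,129.56):
Base rate for 5129.71 is 18%.
Origin Karara qualifies under the Tyrmark–Karara agreement and 5129.71 is covered: preferential rate 17% applies instead.
Duty = $157,129.56 × 17% = $26,712.03.
Total = $8,552.33 + $28,419.17 + $26,712.03 = $63,683.53.

$63,683.53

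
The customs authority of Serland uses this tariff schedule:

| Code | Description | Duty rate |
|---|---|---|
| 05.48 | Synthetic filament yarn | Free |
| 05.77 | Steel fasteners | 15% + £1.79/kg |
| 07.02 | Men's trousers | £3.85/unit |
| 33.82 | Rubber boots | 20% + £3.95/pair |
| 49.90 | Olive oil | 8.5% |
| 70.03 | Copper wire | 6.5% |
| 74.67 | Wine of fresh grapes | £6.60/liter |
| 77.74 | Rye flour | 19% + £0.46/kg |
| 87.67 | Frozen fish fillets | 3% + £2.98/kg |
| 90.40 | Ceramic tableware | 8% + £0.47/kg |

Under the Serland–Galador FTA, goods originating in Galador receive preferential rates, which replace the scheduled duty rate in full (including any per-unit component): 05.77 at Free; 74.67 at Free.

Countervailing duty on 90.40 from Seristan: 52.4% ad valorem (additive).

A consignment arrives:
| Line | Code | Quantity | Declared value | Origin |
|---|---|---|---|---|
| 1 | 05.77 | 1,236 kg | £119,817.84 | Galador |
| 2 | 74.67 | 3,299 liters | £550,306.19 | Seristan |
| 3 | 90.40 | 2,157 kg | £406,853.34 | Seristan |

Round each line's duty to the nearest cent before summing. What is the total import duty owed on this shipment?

£268,526.61

Line 1 (05.77, Galador, 1,236 kg, £119,817.84):
Base rate for 05.77 is 15% + £1.79/kg.
Origin Galador qualifies under the Serland–Galador agreement and 05.77 is covered: preferential rate Free applies instead.
Duty = £119,817.84 × 0% = £0.00.
Line 2 (74.67, Seristan, 3,299 liters, £550,306.19):
Base rate for 74.67 is £6.60/liter.
74.67 has an FTA preferential rate, but origin Seristan is not Galador; base rate stands.
Duty = 3,299 × £6.60 = £21,773.40.
Line 3 (90.40, Seristan, 2,157 kg, £406,853.34):
Base rate for 90.40 is 8% + £0.47/kg.
Additional duty on 90.40 from Seristan: +52.4%. Applied ad valorem rate: 8% + 52.4% = 60.4%.
Duty = £406,853.34 × 60.4% + 2,157 × £0.47 = £246,753.21.
Total = £0.00 + £21,773.40 + £246,753.21 = £268,526.61.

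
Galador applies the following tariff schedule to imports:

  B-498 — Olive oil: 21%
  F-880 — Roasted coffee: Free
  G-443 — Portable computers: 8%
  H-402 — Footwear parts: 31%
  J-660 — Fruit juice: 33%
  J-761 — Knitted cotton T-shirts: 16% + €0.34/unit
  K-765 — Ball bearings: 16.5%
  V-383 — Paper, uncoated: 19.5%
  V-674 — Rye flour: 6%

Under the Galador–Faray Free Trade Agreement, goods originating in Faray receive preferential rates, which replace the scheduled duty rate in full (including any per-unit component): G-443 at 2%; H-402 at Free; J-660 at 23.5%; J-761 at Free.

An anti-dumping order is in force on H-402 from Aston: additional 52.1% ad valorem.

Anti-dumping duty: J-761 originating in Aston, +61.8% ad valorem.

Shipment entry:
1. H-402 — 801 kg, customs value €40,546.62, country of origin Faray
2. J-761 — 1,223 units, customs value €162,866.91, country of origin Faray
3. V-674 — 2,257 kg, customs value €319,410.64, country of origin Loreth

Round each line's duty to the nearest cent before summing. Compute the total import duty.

Line 1 (H-402, Faray, 801 kg, €40,546.62):
Base rate for H-402 is 31%.
Origin Faray qualifies under the Galador–Faray agreement and H-402 is covered: preferential rate Free applies instead.
The additional-duty order on H-402 targets Aston, not Faray; it does not apply.
Duty = €40,546.62 × 0% = €0.00.
Line 2 (J-761, Faray, 1,223 units, €162,866.91):
Base rate for J-761 is 16% + €0.34/unit.
Origin Faray qualifies under the Galador–Faray agreement and J-761 is covered: preferential rate Free applies instead.
The additional-duty order on J-761 targets Aston, not Faray; it does not apply.
Duty = €162,866.91 × 0% = €0.00.
Line 3 (V-674, Loreth, 2,257 kg, €319,410.64):
Base rate for V-674 is 6%.
Duty = €319,410.64 × 6% = €19,164.64.
Total = €0.00 + €0.00 + €19,164.64 = €19,164.64.

€19,164.64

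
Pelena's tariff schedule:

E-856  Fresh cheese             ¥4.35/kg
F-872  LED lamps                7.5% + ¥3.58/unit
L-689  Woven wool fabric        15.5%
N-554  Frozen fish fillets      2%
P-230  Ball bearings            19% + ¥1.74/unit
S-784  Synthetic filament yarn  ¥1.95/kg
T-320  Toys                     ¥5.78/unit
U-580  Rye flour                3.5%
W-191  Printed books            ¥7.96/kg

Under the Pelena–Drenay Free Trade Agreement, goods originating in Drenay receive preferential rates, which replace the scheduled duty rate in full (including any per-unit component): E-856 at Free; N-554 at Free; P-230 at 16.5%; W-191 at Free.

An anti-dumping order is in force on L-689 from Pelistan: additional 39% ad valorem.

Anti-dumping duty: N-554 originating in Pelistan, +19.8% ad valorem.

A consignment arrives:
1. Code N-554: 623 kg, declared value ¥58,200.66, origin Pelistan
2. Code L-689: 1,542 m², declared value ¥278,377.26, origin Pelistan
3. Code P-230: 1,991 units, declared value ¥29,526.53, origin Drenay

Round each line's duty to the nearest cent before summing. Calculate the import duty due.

¥169,275.23

Line 1 (N-554, Pelistan, 623 kg, ¥58,200.66):
Base rate for N-554 is 2%.
N-554 has an FTA preferential rate, but origin Pelistan is not Drenay; base rate stands.
Additional duty on N-554 from Pelistan: +19.8%. Applied ad valorem rate: 2% + 19.8% = 21.8%.
Duty = ¥58,200.66 × 21.8% = ¥12,687.74.
Line 2 (L-689, Pelistan, 1,542 m², ¥278,377.26):
Base rate for L-689 is 15.5%.
Additional duty on L-689 from Pelistan: +39%. Applied ad valorem rate: 15.5% + 39% = 54.5%.
Duty = ¥278,377.26 × 54.5% = ¥151,715.61.
Line 3 (P-230, Drenay, 1,991 units, ¥29,526.53):
Base rate for P-230 is 19% + ¥1.74/unit.
Origin Drenay qualifies under the Pelena–Drenay agreement and P-230 is covered: preferential rate 16.5% applies instead.
Duty = ¥29,526.53 × 16.5% = ¥4,871.88.
Total = ¥12,687.74 + ¥151,715.61 + ¥4,871.88 = ¥169,275.23.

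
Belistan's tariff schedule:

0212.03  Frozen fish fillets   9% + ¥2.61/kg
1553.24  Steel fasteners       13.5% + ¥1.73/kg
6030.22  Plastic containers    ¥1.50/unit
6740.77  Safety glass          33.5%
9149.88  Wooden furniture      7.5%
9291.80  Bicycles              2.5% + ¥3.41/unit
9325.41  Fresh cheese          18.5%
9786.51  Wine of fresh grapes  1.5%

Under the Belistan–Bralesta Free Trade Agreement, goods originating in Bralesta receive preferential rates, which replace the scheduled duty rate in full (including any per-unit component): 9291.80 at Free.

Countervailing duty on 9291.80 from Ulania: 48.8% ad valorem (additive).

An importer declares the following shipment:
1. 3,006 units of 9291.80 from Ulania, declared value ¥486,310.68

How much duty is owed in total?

¥259,727.84

Line 1 (9291.80, Ulania, 3,006 units, ¥486,310.68):
Base rate for 9291.80 is 2.5% + ¥3.41/unit.
9291.80 has an FTA preferential rate, but origin Ulania is not Bralesta; base rate stands.
Additional duty on 9291.80 from Ulania: +48.8%. Applied ad valorem rate: 2.5% + 48.8% = 51.3%.
Duty = ¥486,310.68 × 51.3% + 3,006 × ¥3.41 = ¥259,727.84.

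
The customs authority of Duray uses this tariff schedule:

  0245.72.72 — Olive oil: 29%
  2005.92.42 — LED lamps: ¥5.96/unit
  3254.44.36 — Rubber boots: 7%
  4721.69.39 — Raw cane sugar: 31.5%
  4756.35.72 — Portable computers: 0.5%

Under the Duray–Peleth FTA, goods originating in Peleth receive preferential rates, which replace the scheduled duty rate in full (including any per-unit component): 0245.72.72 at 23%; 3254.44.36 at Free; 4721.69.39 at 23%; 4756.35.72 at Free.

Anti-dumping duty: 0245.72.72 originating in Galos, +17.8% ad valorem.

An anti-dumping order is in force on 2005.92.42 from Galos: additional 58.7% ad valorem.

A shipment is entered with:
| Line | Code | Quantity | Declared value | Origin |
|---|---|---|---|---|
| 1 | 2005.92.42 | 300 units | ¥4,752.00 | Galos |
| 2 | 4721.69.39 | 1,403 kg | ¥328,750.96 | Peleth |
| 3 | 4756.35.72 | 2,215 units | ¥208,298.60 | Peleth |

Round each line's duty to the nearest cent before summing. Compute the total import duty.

Line 1 (2005.92.42, Galos, 300 units, ¥4,752.00):
Base rate for 2005.92.42 is ¥5.96/unit.
Additional duty on 2005.92.42 from Galos: +58.7% ad valorem. Applied ad valorem rate = 58.7%.
Duty = ¥4,752.00 × 58.7% + 300 × ¥5.96 = ¥4,577.42.
Line 2 (4721.69.39, Peleth, 1,403 kg, ¥328,750.96):
Base rate for 4721.69.39 is 31.5%.
Origin Peleth qualifies under the Duray–Peleth agreement and 4721.69.39 is covered: preferential rate 23% applies instead.
Duty = ¥328,750.96 × 23% = ¥75,612.72.
Line 3 (4756.35.72, Peleth, 2,215 units, ¥208,298.60):
Base rate for 4756.35.72 is 0.5%.
Origin Peleth qualifies under the Duray–Peleth agreement and 4756.35.72 is covered: preferential rate Free applies instead.
Duty = ¥208,298.60 × 0% = ¥0.00.
Total = ¥4,577.42 + ¥75,612.72 + ¥0.00 = ¥80,190.14.

¥80,190.14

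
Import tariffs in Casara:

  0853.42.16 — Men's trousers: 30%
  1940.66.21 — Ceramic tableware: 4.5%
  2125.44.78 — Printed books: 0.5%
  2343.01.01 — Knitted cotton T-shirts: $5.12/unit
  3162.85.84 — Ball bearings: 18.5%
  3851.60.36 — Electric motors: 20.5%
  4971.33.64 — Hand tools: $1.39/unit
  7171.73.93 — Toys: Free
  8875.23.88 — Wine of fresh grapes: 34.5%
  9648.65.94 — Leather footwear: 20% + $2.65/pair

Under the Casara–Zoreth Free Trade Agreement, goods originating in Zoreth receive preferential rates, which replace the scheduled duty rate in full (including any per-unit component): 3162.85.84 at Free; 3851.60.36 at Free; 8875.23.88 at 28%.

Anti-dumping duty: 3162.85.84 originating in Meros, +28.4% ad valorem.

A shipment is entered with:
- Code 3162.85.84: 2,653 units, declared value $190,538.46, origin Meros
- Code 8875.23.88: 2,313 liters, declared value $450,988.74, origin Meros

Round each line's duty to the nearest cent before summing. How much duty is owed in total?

Line 1 (3162.85.84, Meros, 2,653 units, $190,538.46):
Base rate for 3162.85.84 is 18.5%.
3162.85.84 has an FTA preferential rate, but origin Meros is not Zoreth; base rate stands.
Additional duty on 3162.85.84 from Meros: +28.4%. Applied ad valorem rate: 18.5% + 28.4% = 46.9%.
Duty = $190,538.46 × 46.9% = $89,362.54.
Line 2 (8875.23.88, Meros, 2,313 liters, $450,988.74):
Base rate for 8875.23.88 is 34.5%.
8875.23.88 has an FTA preferential rate, but origin Meros is not Zoreth; base rate stands.
Duty = $450,988.74 × 34.5% = $155,591.12.
Total = $89,362.54 + $155,591.12 = $244,953.66.

$244,953.66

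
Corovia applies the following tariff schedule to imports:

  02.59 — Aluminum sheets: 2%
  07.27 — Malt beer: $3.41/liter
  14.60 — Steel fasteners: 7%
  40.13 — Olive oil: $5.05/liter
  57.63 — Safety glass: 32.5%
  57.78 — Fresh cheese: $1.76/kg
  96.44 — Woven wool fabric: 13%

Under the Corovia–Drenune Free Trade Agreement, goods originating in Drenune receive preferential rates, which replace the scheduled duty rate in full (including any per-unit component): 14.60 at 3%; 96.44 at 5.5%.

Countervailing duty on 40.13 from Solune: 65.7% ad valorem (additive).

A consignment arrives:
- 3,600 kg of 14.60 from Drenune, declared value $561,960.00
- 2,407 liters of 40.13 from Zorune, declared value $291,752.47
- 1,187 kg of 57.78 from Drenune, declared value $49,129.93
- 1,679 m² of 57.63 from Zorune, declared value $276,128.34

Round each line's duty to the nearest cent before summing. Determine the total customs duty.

Line 1 (14.60, Drenune, 3,600 kg, $561,960.00):
Base rate for 14.60 is 7%.
Origin Drenune qualifies under the Corovia–Drenune agreement and 14.60 is covered: preferential rate 3% applies instead.
Duty = $561,960.00 × 3% = $16,858.80.
Line 2 (40.13, Zorune, 2,407 liters, $291,752.47):
Base rate for 40.13 is $5.05/liter.
The additional-duty order on 40.13 targets Solune, not Zorune; it does not apply.
Duty = 2,407 × $5.05 = $12,155.35.
Line 3 (57.78, Drenune, 1,187 kg, $49,129.93):
Base rate for 57.78 is $1.76/kg.
Origin Drenune is the FTA partner but 57.78 is not on the preference list; base rate stands.
Duty = 1,187 × $1.76 = $2,089.12.
Line 4 (57.63, Zorune, 1,679 m², $276,128.34):
Base rate for 57.63 is 32.5%.
Duty = $276,128.34 × 32.5% = $89,741.71.
Total = $16,858.80 + $12,155.35 + $2,089.12 + $89,741.71 = $120,844.98.

$120,844.98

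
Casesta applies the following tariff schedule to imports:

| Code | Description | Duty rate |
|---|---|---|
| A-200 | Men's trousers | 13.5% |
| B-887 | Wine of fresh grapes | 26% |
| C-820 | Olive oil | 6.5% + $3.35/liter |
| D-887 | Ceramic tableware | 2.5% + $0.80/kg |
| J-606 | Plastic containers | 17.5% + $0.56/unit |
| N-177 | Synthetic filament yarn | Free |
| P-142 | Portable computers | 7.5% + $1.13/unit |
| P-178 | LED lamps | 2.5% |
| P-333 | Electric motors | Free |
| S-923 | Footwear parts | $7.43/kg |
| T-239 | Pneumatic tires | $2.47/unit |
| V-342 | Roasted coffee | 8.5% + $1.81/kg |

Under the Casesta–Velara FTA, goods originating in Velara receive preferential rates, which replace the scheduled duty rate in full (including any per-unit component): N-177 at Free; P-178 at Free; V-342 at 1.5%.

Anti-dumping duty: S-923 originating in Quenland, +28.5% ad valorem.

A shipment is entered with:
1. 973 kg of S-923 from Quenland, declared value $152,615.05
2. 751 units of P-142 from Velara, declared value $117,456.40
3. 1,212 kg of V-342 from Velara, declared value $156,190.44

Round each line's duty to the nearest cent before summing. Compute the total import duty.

$62,725.40

Line 1 (S-923, Quenland, 973 kg, $152,615.05):
Base rate for S-923 is $7.43/kg.
Additional duty on S-923 from Quenland: +28.5% ad valorem. Applied ad valorem rate = 28.5%.
Duty = $152,615.05 × 28.5% + 973 × $7.43 = $50,724.68.
Line 2 (P-142, Velara, 751 units, $117,456.40):
Base rate for P-142 is 7.5% + $1.13/unit.
Origin Velara is the FTA partner but P-142 is not on the preference list; base rate stands.
Duty = $117,456.40 × 7.5% + 751 × $1.13 = $9,657.86.
Line 3 (V-342, Velara, 1,212 kg, $156,190.44):
Base rate for V-342 is 8.5% + $1.81/kg.
Origin Velara qualifies under the Casesta–Velara agreement and V-342 is covered: preferential rate 1.5% applies instead.
Duty = $156,190.44 × 1.5% = $2,342.86.
Total = $50,724.68 + $9,657.86 + $2,342.86 = $62,725.40.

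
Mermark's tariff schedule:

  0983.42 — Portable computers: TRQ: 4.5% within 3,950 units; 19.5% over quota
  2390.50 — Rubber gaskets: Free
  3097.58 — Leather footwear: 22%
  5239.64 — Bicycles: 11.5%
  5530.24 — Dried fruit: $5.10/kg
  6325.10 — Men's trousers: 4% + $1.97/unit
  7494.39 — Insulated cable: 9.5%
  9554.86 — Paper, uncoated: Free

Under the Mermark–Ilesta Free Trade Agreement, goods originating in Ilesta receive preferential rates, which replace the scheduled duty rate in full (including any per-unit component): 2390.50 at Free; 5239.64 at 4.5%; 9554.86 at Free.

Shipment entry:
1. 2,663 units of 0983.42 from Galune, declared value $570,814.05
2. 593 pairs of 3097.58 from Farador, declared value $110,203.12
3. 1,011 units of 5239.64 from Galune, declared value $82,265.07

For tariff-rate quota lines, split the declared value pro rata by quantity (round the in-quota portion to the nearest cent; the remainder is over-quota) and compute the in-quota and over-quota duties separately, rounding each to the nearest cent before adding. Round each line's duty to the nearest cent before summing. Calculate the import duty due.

$59,391.80

Line 1 (0983.42, Galune, 2,663 units, $570,814.05):
Code 0983.42 is under a tariff-rate quota (threshold 3,950 units). Quantity 2,663 units is within the quota, so the in-quota rate 4.5% applies to the full value.
Duty = $570,814.05 × 4.5% = $25,686.63.
Line 2 (3097.58, Farador, 593 pairs, $110,203.12):
Base rate for 3097.58 is 22%.
Duty = $110,203.12 × 22% = $24,244.69.
Line 3 (5239.64, Galune, 1,011 units, $82,265.07):
Base rate for 5239.64 is 11.5%.
5239.64 has an FTA preferential rate, but origin Galune is not Ilesta; base rate stands.
Duty = $82,265.07 × 11.5% = $9,460.48.
Total = $25,686.63 + $24,244.69 + $9,460.48 = $59,391.80.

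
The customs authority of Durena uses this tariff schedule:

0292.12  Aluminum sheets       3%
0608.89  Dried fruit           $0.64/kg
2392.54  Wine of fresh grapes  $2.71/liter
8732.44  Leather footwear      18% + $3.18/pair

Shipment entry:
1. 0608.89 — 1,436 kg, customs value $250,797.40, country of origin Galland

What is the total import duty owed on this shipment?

$919.04

Line 1 (0608.89, Galland, 1,436 kg, $250,797.40):
Base rate for 0608.89 is $0.64/kg.
Duty = 1,436 × $0.64 = $919.04.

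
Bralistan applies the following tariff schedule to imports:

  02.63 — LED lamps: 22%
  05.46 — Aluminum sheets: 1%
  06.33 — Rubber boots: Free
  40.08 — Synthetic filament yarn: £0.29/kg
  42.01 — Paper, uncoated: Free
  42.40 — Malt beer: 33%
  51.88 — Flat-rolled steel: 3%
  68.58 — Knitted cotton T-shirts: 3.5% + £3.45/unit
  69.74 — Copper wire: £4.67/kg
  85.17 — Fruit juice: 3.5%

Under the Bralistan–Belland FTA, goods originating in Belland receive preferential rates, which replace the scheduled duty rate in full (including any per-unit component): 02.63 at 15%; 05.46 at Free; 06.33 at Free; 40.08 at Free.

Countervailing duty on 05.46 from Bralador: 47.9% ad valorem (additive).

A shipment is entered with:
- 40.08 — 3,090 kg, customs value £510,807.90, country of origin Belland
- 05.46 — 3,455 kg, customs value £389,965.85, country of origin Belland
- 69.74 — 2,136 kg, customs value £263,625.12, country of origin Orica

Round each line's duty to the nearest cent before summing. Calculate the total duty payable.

£9,975.12

Line 1 (40.08, Belland, 3,090 kg, £510,807.90):
Base rate for 40.08 is £0.29/kg.
Origin Belland qualifies under the Bralistan–Belland agreement and 40.08 is covered: preferential rate Free applies instead.
Duty = £510,807.90 × 0% = £0.00.
Line 2 (05.46, Belland, 3,455 kg, £389,965.85):
Base rate for 05.46 is 1%.
Origin Belland qualifies under the Bralistan–Belland agreement and 05.46 is covered: preferential rate Free applies instead.
The additional-duty order on 05.46 targets Bralador, not Belland; it does not apply.
Duty = £389,965.85 × 0% = £0.00.
Line 3 (69.74, Orica, 2,136 kg, £263,625.12):
Base rate for 69.74 is £4.67/kg.
Duty = 2,136 × £4.67 = £9,975.12.
Total = £0.00 + £0.00 + £9,975.12 = £9,975.12.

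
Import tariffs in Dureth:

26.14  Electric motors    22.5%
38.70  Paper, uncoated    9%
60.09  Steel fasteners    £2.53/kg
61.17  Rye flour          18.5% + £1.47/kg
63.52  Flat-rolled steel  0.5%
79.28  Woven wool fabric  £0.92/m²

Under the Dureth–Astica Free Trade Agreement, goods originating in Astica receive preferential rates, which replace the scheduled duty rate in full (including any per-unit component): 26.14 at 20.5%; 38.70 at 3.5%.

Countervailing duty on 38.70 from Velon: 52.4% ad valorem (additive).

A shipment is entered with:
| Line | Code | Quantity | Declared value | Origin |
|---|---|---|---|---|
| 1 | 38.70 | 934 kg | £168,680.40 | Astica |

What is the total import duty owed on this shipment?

£5,903.81

Line 1 (38.70, Astica, 934 kg, £168,680.40):
Base rate for 38.70 is 9%.
Origin Astica qualifies under the Dureth–Astica agreement and 38.70 is covered: preferential rate 3.5% applies instead.
The additional-duty order on 38.70 targets Velon, not Astica; it does not apply.
Duty = £168,680.40 × 3.5% = £5,903.81.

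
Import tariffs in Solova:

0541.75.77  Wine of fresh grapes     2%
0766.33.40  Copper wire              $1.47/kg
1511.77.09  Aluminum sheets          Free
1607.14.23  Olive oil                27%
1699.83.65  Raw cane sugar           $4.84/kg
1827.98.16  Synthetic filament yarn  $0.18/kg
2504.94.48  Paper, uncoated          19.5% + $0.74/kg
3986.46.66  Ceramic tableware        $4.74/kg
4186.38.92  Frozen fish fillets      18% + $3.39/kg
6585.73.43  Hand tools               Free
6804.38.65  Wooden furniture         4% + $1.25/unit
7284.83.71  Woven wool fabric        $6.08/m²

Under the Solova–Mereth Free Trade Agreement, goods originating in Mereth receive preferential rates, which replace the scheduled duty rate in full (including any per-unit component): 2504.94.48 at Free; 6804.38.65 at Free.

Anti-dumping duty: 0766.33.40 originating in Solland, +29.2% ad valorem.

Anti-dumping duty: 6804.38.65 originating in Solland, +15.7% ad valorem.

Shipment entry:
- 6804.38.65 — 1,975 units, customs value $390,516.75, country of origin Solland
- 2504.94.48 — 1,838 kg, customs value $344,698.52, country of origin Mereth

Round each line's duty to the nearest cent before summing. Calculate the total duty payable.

Line 1 (6804.38.65, Solland, 1,975 units, $390,516.75):
Base rate for 6804.38.65 is 4% + $1.25/unit.
6804.38.65 has an FTA preferential rate, but origin Solland is not Mereth; base rate stands.
Additional duty on 6804.38.65 from Solland: +15.7%. Applied ad valorem rate: 4% + 15.7% = 19.7%.
Duty = $390,516.75 × 19.7% + 1,975 × $1.25 = $79,400.55.
Line 2 (2504.94.48, Mereth, 1,838 kg, $344,698.52):
Base rate for 2504.94.48 is 19.5% + $0.74/kg.
Origin Mereth qualifies under the Solova–Mereth agreement and 2504.94.48 is covered: preferential rate Free applies instead.
Duty = $344,698.52 × 0% = $0.00.
Total = $79,400.55 + $0.00 = $79,400.55.

$79,400.55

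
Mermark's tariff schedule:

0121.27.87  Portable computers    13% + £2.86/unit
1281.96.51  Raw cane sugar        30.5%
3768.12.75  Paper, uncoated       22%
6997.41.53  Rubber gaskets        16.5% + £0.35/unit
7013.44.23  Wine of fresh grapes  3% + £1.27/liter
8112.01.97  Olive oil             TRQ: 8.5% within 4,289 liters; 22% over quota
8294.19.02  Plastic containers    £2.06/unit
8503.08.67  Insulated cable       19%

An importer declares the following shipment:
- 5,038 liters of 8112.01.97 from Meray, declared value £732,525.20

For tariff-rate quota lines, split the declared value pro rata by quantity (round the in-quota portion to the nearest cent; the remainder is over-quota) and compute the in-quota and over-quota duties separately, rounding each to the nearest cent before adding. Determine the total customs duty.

Line 1 (8112.01.97, Meray, 5,038 liters, £732,525.20):
Code 8112.01.97 is under a tariff-rate quota (threshold 4,289 liters). In-quota: 4,289 liters at 8.5%; over-quota: 749 liters at 22%.
Pro-rata value split: in-quota = £732,525.20 × 4,289/5,038 = £623,620.60; over-quota = £732,525.20 − £623,620.60 = £108,904.60.
In-quota duty = £623,620.60 × 8.5% = £53,007.75. Over-quota duty = £108,904.60 × 22% = £23,959.01.
Line duty = £53,007.75 + £23,959.01 = £76,966.76.

£76,966.76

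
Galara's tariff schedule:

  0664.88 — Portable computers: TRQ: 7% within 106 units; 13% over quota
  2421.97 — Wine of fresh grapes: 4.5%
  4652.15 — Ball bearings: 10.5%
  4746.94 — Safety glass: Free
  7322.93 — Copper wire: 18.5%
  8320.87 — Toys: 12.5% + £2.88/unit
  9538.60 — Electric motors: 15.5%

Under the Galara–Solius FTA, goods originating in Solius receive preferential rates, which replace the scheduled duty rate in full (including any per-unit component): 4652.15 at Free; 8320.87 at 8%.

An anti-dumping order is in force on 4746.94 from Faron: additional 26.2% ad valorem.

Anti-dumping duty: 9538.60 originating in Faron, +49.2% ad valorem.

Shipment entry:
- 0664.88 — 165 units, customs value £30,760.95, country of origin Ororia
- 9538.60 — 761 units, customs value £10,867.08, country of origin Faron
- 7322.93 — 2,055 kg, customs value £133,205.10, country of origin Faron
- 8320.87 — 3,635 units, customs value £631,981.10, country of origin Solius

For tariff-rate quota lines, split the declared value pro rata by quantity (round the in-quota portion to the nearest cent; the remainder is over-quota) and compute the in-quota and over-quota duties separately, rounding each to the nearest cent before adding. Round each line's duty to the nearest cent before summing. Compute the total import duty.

Line 1 (0664.88, Ororia, 165 units, £30,760.95):
Code 0664.88 is under a tariff-rate quota (threshold 106 units). In-quota: 106 units at 7%; over-quota: 59 units at 13%.
Pro-rata value split: in-quota = £30,760.95 × 106/165 = £19,761.58; over-quota = £30,760.95 − £19,761.58 = £10,999.37.
In-quota duty = £19,761.58 × 7% = £1,383.31. Over-quota duty = £10,999.37 × 13% = £1,429.92.
Line duty = £1,383.31 + £1,429.92 = £2,813.23.
Line 2 (9538.60, Faron, 761 units, £10,867.08):
Base rate for 9538.60 is 15.5%.
Additional duty on 9538.60 from Faron: +49.2%. Applied ad valorem rate: 15.5% + 49.2% = 64.7%.
Duty = £10,867.08 × 64.7% = £7,031.00.
Line 3 (7322.93, Faron, 2,055 kg, £133,205.10):
Base rate for 7322.93 is 18.5%.
Duty = £133,205.10 × 18.5% = £24,642.94.
Line 4 (8320.87, Solius, 3,635 units, £631,981.10):
Base rate for 8320.87 is 12.5% + £2.88/unit.
Origin Solius qualifies under the Galara–Solius agreement and 8320.87 is covered: preferential rate 8% applies instead.
Duty = £631,981.10 × 8% = £50,558.49.
Total = £2,813.23 + £7,031.00 + £24,642.94 + £50,558.49 = £85,045.66.

£85,045.66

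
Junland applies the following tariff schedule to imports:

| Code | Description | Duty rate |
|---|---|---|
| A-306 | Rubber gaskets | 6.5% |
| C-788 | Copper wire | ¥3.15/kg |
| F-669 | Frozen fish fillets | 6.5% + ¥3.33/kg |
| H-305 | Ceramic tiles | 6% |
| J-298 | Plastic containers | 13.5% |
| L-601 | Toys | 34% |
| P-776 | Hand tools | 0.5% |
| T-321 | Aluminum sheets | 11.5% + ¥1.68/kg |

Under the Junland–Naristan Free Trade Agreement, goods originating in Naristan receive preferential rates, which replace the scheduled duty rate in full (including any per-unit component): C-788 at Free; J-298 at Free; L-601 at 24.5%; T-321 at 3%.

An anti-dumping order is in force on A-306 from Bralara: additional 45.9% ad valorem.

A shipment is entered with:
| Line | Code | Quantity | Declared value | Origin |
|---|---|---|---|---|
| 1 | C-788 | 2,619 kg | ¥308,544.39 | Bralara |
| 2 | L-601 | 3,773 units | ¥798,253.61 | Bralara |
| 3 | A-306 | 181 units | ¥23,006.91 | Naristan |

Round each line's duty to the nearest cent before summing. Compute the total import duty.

Line 1 (C-788, Bralara, 2,619 kg, ¥308,544.39):
Base rate for C-788 is ¥3.15/kg.
C-788 has an FTA preferential rate, but origin Bralara is not Naristan; base rate stands.
Duty = 2,619 × ¥3.15 = ¥8,249.85.
Line 2 (L-601, Bralara, 3,773 units, ¥798,253.61):
Base rate for L-601 is 34%.
L-601 has an FTA preferential rate, but origin Bralara is not Naristan; base rate stands.
Duty = ¥798,253.61 × 34% = ¥271,406.23.
Line 3 (A-306, Naristan, 181 units, ¥23,006.91):
Base rate for A-306 is 6.5%.
Origin Naristan is the FTA partner but A-306 is not on the preference list; base rate stands.
The additional-duty order on A-306 targets Bralara, not Naristan; it does not apply.
Duty = ¥23,006.91 × 6.5% = ¥1,495.45.
Total = ¥8,249.85 + ¥271,406.23 + ¥1,495.45 = ¥281,151.53.

¥281,151.53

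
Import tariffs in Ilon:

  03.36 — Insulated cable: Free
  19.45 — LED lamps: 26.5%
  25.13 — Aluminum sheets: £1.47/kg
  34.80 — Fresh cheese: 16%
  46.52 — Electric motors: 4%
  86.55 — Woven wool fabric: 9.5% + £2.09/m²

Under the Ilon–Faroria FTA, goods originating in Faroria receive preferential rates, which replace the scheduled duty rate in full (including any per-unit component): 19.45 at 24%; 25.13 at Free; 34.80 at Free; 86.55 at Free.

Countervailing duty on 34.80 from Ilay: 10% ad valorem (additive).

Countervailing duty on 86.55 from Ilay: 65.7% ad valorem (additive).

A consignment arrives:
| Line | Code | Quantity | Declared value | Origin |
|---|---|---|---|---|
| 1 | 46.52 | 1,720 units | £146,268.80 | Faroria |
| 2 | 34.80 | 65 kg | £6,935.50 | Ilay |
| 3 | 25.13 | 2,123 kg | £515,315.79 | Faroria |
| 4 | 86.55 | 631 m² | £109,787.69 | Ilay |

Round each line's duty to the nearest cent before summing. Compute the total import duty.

£91,533.11

Line 1 (46.52, Faroria, 1,720 units, £146,268.80):
Base rate for 46.52 is 4%.
Origin Faroria is the FTA partner but 46.52 is not on the preference list; base rate stands.
Duty = £146,268.80 × 4% = £5,850.75.
Line 2 (34.80, Ilay, 65 kg, £6,935.50):
Base rate for 34.80 is 16%.
34.80 has an FTA preferential rate, but origin Ilay is not Faroria; base rate stands.
Additional duty on 34.80 from Ilay: +10%. Applied ad valorem rate: 16% + 10% = 26%.
Duty = £6,935.50 × 26% = £1,803.23.
Line 3 (25.13, Faroria, 2,123 kg, £515,315.79):
Base rate for 25.13 is £1.47/kg.
Origin Faroria qualifies under the Ilon–Faroria agreement and 25.13 is covered: preferential rate Free applies instead.
Duty = £515,315.79 × 0% = £0.00.
Line 4 (86.55, Ilay, 631 m², £109,787.69):
Base rate for 86.55 is 9.5% + £2.09/m².
86.55 has an FTA preferential rate, but origin Ilay is not Faroria; base rate stands.
Additional duty on 86.55 from Ilay: +65.7%. Applied ad valorem rate: 9.5% + 65.7% = 75.2%.
Duty = £109,787.69 × 75.2% + 631 × £2.09 = £83,879.13.
Total = £5,850.75 + £1,803.23 + £0.00 + £83,879.13 = £91,533.11.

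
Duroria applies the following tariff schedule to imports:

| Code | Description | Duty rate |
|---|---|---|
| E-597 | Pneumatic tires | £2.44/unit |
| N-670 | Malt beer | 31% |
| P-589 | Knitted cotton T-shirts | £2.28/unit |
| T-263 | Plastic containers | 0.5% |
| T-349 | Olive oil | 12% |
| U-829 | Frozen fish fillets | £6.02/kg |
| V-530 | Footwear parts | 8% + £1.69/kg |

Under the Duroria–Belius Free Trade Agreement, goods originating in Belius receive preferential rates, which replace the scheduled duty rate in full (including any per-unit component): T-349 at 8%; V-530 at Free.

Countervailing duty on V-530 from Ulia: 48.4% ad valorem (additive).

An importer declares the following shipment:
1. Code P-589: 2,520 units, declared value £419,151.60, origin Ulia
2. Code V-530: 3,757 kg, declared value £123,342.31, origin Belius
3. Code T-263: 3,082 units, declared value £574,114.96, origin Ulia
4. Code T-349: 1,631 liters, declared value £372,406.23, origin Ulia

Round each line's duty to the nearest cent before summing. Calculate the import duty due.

Line 1 (P-589, Ulia, 2,520 units, £419,151.60):
Base rate for P-589 is £2.28/unit.
Duty = 2,520 × £2.28 = £5,745.60.
Line 2 (V-530, Belius, 3,757 kg, £123,342.31):
Base rate for V-530 is 8% + £1.69/kg.
Origin Belius qualifies under the Duroria–Belius agreement and V-530 is covered: preferential rate Free applies instead.
The additional-duty order on V-530 targets Ulia, not Belius; it does not apply.
Duty = £123,342.31 × 0% = £0.00.
Line 3 (T-263, Ulia, 3,082 units, £574,114.96):
Base rate for T-263 is 0.5%.
Duty = £574,114.96 × 0.5% = £2,870.57.
Line 4 (T-349, Ulia, 1,631 liters, £372,406.23):
Base rate for T-349 is 12%.
T-349 has an FTA preferential rate, but origin Ulia is not Belius; base rate stands.
Duty = £372,406.23 × 12% = £44,688.75.
Total = £5,745.60 + £0.00 + £2,870.57 + £44,688.75 = £53,304.92.

£53,304.92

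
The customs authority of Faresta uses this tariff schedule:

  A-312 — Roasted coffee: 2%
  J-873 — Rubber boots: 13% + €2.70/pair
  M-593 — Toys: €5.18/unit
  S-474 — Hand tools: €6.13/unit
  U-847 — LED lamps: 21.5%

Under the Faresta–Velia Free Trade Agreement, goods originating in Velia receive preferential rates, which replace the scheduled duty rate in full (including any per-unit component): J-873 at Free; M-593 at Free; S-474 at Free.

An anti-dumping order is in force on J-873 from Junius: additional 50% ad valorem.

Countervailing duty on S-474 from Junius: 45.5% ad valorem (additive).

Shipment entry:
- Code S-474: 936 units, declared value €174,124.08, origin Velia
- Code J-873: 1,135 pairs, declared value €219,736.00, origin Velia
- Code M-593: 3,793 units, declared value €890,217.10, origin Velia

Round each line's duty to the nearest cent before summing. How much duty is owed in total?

Line 1 (S-474, Velia, 936 units, €174,124.08):
Base rate for S-474 is €6.13/unit.
Origin Velia qualifies under the Faresta–Velia agreement and S-474 is covered: preferential rate Free applies instead.
The additional-duty order on S-474 targets Junius, not Velia; it does not apply.
Duty = €174,124.08 × 0% = €0.00.
Line 2 (J-873, Velia, 1,135 pairs, €219,736.00):
Base rate for J-873 is 13% + €2.70/pair.
Origin Velia qualifies under the Faresta–Velia agreement and J-873 is covered: preferential rate Free applies instead.
The additional-duty order on J-873 targets Junius, not Velia; it does not apply.
Duty = €219,736.00 × 0% = €0.00.
Line 3 (M-593, Velia, 3,793 units, €890,217.10):
Base rate for M-593 is €5.18/unit.
Origin Velia qualifies under the Faresta–Velia agreement and M-593 is covered: preferential rate Free applies instead.
Duty = €890,217.10 × 0% = €0.00.
Total = €0.00 + €0.00 + €0.00 = €0.00.

€0.00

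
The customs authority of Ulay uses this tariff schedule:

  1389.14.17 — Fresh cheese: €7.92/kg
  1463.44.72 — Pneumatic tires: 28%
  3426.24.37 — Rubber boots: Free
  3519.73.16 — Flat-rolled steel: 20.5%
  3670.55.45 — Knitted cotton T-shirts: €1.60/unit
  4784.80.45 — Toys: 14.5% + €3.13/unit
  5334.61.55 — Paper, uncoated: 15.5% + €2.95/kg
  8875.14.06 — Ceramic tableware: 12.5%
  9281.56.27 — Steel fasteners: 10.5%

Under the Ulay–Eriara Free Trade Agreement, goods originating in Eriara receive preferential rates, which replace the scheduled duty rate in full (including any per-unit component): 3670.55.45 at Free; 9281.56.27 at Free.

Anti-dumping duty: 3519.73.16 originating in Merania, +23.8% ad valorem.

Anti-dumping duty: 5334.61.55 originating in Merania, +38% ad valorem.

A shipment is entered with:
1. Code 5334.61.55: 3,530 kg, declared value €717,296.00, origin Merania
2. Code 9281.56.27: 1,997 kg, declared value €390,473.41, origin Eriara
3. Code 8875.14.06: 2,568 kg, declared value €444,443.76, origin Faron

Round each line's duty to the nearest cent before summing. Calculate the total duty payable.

€449,722.33

Line 1 (5334.61.55, Merania, 3,530 kg, €717,296.00):
Base rate for 5334.61.55 is 15.5% + €2.95/kg.
Additional duty on 5334.61.55 from Merania: +38%. Applied ad valorem rate: 15.5% + 38% = 53.5%.
Duty = €717,296.00 × 53.5% + 3,530 × €2.95 = €394,166.86.
Line 2 (9281.56.27, Eriara, 1,997 kg, €390,473.41):
Base rate for 9281.56.27 is 10.5%.
Origin Eriara qualifies under the Ulay–Eriara agreement and 9281.56.27 is covered: preferential rate Free applies instead.
Duty = €390,473.41 × 0% = €0.00.
Line 3 (8875.14.06, Faron, 2,568 kg, €444,443.76):
Base rate for 8875.14.06 is 12.5%.
Duty = €444,443.76 × 12.5% = €55,555.47.
Total = €394,166.86 + €0.00 + €55,555.47 = €449,722.33.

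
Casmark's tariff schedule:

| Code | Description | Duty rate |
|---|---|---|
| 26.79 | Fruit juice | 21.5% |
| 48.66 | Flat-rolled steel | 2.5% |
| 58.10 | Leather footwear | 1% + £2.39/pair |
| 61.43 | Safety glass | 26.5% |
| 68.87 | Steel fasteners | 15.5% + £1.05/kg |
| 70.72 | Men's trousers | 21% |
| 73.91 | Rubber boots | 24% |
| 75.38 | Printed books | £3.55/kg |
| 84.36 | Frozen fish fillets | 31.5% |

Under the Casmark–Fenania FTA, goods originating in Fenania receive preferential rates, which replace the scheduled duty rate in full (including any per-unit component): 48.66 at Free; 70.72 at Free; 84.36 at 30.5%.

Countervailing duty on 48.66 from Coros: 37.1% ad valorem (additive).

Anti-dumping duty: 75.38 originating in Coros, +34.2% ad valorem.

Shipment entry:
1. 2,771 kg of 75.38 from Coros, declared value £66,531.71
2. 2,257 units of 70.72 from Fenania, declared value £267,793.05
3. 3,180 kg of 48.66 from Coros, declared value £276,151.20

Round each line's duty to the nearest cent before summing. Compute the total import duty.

Line 1 (75.38, Coros, 2,771 kg, £66,531.71):
Base rate for 75.38 is £3.55/kg.
Additional duty on 75.38 from Coros: +34.2% ad valorem. Applied ad valorem rate = 34.2%.
Duty = £66,531.71 × 34.2% + 2,771 × £3.55 = £32,590.89.
Line 2 (70.72, Fenania, 2,257 units, £267,793.05):
Base rate for 70.72 is 21%.
Origin Fenania qualifies under the Casmark–Fenania agreement and 70.72 is covered: preferential rate Free applies instead.
Duty = £267,793.05 × 0% = £0.00.
Line 3 (48.66, Coros, 3,180 kg, £276,151.20):
Base rate for 48.66 is 2.5%.
48.66 has an FTA preferential rate, but origin Coros is not Fenania; base rate stands.
Additional duty on 48.66 from Coros: +37.1%. Applied ad valorem rate: 2.5% + 37.1% = 39.6%.
Duty = £276,151.20 × 39.6% = £109,355.88.
Total = £32,590.89 + £0.00 + £109,355.88 = £141,946.77.

£141,946.77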